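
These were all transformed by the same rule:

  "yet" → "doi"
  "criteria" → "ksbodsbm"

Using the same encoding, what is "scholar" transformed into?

bkvyrmc

Two steps: reverse the string, then apply a Caesar shift of +10.
On scholar: reverse → ralohcs; then shift: r+10=b, a+10=k, l+10=v, o+10=y, h+10=r, c+10=m, s+10=c.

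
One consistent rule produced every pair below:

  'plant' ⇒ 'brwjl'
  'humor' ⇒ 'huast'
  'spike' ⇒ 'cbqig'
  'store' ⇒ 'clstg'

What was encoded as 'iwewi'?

kayak

p(15)→b(1) and l(11)→r(17) fit y≡9x+22 (mod 26); the inverse of 9 mod 26 is 3. Each letter's alphabet position (a=0..z=25) is mapped through 9·x+22 mod 26 — an affine cipher.
Decoding iwewi: i(8)→3·(8−22)≡10=k; w(22)→3·(22−22)≡0=a; e(4)→3·(4−22)≡24=y; w(22)→3·(22−22)≡0=a; i(8)→3·(8−22)≡10=k (all mod 26).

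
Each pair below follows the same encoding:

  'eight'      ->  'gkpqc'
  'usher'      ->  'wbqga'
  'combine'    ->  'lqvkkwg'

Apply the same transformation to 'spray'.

byach

The shift depends on letter class: consonant g→p is +9, but vowel e→g is +2. The rule splits by letter class: vowels +2, consonants +9.
For spray: s(cons)+9=b, p(cons)+9=y, r(cons)+9=a, a(vowel)+2=c, y(cons)+9=h.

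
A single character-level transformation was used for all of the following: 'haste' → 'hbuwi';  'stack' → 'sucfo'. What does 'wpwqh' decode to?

wound

Each letter shifts forward by its position index (0, 1, 2, …) — the shift grows by one for each successive letter.
Reversing it on wpwqh: w−0=w, p−1=o, w−2=u, q−3=n, h−4=d.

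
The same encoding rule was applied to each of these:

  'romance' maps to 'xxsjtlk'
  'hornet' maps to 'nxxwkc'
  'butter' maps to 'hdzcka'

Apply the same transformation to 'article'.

The shifts repeat in a cycle of length 2: positions 0,1,… shift by +6, +9, then the pattern repeats.
On article: a+6=g, r+9=a, t+6=z, i+9=r, c+6=i, l+9=u, e+6=k.

gazriuk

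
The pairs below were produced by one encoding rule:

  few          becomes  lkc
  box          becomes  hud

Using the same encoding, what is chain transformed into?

Each letter is shifted forward by 6 in the alphabet (a Caesar shift of +6).
On chain: c+6=i, h+6=n, a+6=g, i+6=o, n+6=t.

ingot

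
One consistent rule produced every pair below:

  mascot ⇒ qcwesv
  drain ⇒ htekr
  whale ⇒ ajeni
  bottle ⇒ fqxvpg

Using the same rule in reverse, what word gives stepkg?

orange

Shifts by position in mascot: pos 0: m→q (+4), pos 1: a→c (+2), pos 2: s→w (+4), pos 3: c→e (+2) — repeating every 2. The shifts repeat in a cycle of length 2: positions 0,1,… shift by +4, +2, then the pattern repeats.
Decoding stepkg: s−4=o, t−2=r, e−4=a, p−2=n, k−4=g, g−2=e.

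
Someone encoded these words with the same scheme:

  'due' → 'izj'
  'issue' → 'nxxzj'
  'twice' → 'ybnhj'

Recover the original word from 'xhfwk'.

scarf

Every letter moves 5 places later in the alphabet, wrapping around z→a.
Reversing it on xhfwk: x−5=s, h−5=c, f−5=a, w−5=r, k−5=f.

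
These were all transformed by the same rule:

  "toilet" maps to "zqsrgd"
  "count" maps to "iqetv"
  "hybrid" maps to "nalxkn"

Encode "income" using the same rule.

Shifts by position in toilet: pos 0: t→z (+6), pos 1: o→q (+2), pos 2: i→s (+10), pos 3: l→r (+6), pos 4: e→g (+2), pos 5: t→d (+10) — repeating every 3. The shifts repeat in a cycle of length 3: positions 0,1,… shift by +6, +2, +10, then the pattern repeats.
Applying it to income: i+6=o, n+2=p, c+10=m, o+6=u, m+2=o, e+10=o.

opmuoo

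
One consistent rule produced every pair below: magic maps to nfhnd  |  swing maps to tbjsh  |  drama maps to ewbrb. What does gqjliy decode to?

flight

A repeating key of period 2 is used — shifts +1, +5 over and over.
Decoding gqjliy: g−1=f, q−5=l, j−1=i, l−5=g, i−1=h, y−5=t.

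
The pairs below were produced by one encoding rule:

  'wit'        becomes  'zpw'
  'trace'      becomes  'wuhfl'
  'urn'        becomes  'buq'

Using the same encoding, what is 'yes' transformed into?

The rule splits by letter class: vowels +7, consonants +3.
Applying it to yes: y(cons)+3=b, e(vowel)+7=l, s(cons)+3=v.

blv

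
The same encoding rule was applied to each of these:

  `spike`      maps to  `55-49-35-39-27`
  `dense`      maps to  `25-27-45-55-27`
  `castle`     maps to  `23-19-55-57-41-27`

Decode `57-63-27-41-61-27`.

s(#19)→55 and p(#16)→49: differences scale by 2, so n = 2·pos + 17. With a=1..z=26, the number is 2·pos + 17.
Decoding 57-63-27-41-61-27: 57→(57−17)÷2=20=t, 63→(63−17)÷2=23=w, 27→(27−17)÷2=5=e, 41→(41−17)÷2=12=l, 61→(61−17)÷2=22=v, 27→(27−17)÷2=5=e.

twelve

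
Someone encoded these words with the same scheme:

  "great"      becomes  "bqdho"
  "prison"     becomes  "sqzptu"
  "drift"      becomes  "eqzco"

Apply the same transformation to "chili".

fazwz

g(6)→b(1) and r(17)→q(16) fit y≡25x+7 (mod 26); the inverse of 25 mod 26 is 25. Each letter's alphabet position (a=0..z=25) is mapped through 25·x+7 mod 26 — an affine cipher.
Applying it to chili: c(2)→25·2+7≡5=f; h(7)→25·7+7≡0=a; i(8)→25·8+7≡25=z; l(11)→25·11+7≡22=w; i(8)→25·8+7≡25=z (all mod 26).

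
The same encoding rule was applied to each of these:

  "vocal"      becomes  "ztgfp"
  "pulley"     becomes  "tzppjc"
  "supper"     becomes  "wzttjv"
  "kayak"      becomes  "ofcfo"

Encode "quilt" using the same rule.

uznpx

The shift depends on letter class: consonant v→z is +4, but vowel o→t is +5. Two shifts are in play — +5 for a/e/i/o/u, +4 for every other letter.
For quilt: q(cons)+4=u, u(vowel)+5=z, i(vowel)+5=n, l(cons)+4=p, t(cons)+4=x.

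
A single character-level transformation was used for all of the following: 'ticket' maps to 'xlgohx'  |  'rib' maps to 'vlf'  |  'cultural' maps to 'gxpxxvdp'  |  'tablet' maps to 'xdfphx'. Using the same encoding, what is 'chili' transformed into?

gllpl

The shift depends on letter class: consonant t→x is +4, but vowel i→l is +3. Two shifts are in play — +3 for a/e/i/o/u, +4 for every other letter.
Applying it to chili: c(cons)+4=g, h(cons)+4=l, i(vowel)+3=l, l(cons)+4=p, i(vowel)+3=l.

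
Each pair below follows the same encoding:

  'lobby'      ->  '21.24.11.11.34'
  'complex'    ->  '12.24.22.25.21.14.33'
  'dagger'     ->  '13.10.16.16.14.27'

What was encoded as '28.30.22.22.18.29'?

The number is (letter's place in the alphabet, a=1) + 9.
Decoding 28.30.22.22.18.29: 28→(28−9)÷1=19=s, 30→(30−9)÷1=21=u, 22→(22−9)÷1=13=m, 22→(22−9)÷1=13=m, 18→(18−9)÷1=9=i, 29→(29−9)÷1=20=t.

summit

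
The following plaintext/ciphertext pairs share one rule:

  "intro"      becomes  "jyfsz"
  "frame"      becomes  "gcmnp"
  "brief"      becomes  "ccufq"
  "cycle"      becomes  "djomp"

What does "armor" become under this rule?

bcypc

Shifts by position in intro: pos 0: i→j (+1), pos 1: n→y (+11), pos 2: t→f (+12), pos 3: r→s (+1), pos 4: o→z (+11) — repeating every 3. It's a Vigenère-style cipher with numeric key [1,11,12]: position i shifts by key[i mod 3].
For armor: a+1=b, r+11=c, m+12=y, o+1=p, r+11=c.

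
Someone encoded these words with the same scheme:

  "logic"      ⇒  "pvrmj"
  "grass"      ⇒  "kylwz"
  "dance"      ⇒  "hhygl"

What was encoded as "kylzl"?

grave

Shifts by position in logic: pos 0: l→p (+4), pos 1: o→v (+7), pos 2: g→r (+11), pos 3: i→m (+4), pos 4: c→j (+7) — repeating every 3. A repeating key of period 3 is used — shifts +4, +7, +11 over and over.
Decoding kylzl: k−4=g, y−7=r, l−11=a, z−4=v, l−7=e.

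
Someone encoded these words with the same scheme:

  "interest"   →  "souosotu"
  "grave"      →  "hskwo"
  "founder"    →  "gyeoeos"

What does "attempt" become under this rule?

The shift depends on letter class: consonant n→o is +1, but vowel i→s is +10. Two shifts are in play — +10 for a/e/i/o/u, +1 for every other letter.
On attempt: a(vowel)+10=k, t(cons)+1=u, t(cons)+1=u, e(vowel)+10=o, m(cons)+1=n, p(cons)+1=q, t(cons)+1=u.

kuuonqu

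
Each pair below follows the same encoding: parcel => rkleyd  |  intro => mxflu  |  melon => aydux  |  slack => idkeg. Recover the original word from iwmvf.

p(15)→r(17) and a(0)→k(10) fit y≡23x+10 (mod 26); the inverse of 23 mod 26 is 17. This is an affine cipher: with a=0,…,z=25, each position x becomes (23x+10) mod 26.
Reversing it on iwmvf: i(8)→17·(8−10)≡18=s; w(22)→17·(22−10)≡22=w; m(12)→17·(12−10)≡8=i; v(21)→17·(21−10)≡5=f; f(5)→17·(5−10)≡19=t (all mod 26).

swift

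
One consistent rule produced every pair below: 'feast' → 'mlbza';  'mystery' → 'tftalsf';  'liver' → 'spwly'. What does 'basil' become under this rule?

A repeating key of period 3 is used — shifts +7, +7, +1 over and over.
Applying it to basil: b+7=i, a+7=h, s+1=t, i+7=p, l+7=s.

ihtps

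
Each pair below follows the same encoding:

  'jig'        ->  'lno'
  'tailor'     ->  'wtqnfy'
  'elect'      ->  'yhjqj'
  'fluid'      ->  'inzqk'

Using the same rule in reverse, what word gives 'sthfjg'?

Two steps: reverse the string, then apply a Caesar shift of +5.
Reversing it on sthfjg: shift back: s−5=n, t−5=o, h−5=c, f−5=a, j−5=e, g−5=b → nocaeb; then reverse → beacon.

beacon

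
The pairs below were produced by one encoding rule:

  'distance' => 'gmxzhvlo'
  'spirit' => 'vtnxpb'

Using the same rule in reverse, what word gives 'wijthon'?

In distance: d→g is +3, i→m is +4, s→x is +5, t→z is +6 — the shift increases by 1 each position. Letter i (0-indexed) is shifted by i+3, so successive shifts are 3, 4, 5, ….
Undoing it on wijthon: w−3=t, i−4=e, j−5=e, t−6=n, h−7=a, o−8=g, n−9=e.

teenage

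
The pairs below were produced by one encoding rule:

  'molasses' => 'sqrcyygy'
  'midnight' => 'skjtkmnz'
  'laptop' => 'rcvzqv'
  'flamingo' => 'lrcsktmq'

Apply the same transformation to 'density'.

The shift depends on letter class: consonant m→s is +6, but vowel o→q is +2. Two shifts are in play — +2 for a/e/i/o/u, +6 for every other letter.
For density: d(cons)+6=j, e(vowel)+2=g, n(cons)+6=t, s(cons)+6=y, i(vowel)+2=k, t(cons)+6=z, y(cons)+6=e.

jgtykze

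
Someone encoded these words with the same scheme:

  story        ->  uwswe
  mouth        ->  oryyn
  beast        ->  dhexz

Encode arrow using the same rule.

cuvtc

In story: s→u is +2, t→w is +3, o→s is +4, r→w is +5 — the shift increases by 1 each position. The shift increases by 1 at each position, starting from +2: 2, 3, 4, ….
Applying it to arrow: a+2=c, r+3=u, r+4=v, o+5=t, w+6=c.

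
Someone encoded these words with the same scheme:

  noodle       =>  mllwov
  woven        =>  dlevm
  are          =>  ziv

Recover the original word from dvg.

Each pair mirrors across the alphabet (n↔m, o↔l, o↔l): positions sum to 25. Each letter is replaced by its mirror in the alphabet: a↔z, b↔y, c↔x, and so on (the Atbash cipher).
Reversing it on dvg: d↔w, v↔e, g↔t.

wet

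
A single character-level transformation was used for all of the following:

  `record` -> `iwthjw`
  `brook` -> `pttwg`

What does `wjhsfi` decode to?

The word is reversed, then every letter is shifted forward by 5.
Undoing it on wjhsfi: shift back: w−5=r, j−5=e, h−5=c, s−5=n, f−5=a, i−5=d → recnad; then reverse → dancer.

dancer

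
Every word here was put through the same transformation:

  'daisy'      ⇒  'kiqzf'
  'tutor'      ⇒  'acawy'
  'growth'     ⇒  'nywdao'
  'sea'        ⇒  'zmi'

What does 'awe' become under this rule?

idm

Two shifts are in play — +8 for a/e/i/o/u, +7 for every other letter.
For awe: a(vowel)+8=i, w(cons)+7=d, e(vowel)+8=m.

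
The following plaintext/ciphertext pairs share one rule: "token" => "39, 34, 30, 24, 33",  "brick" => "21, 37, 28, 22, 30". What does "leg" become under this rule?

t is letter #20 and maps to 39: an offset of 19. The number is (letter's place in the alphabet, a=1) + 19.
On leg: l=12→31, e=5→24, g=7→26.

31, 24, 26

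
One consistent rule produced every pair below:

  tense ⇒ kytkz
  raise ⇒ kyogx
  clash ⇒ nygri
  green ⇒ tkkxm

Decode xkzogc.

The output letters match the input read backwards, each shifted +6: tense reversed is esnet. Two steps: reverse the string, then apply a Caesar shift of +6.
Reversing it on xkzogc: shift back: x−6=r, k−6=e, z−6=t, o−6=i, g−6=a, c−6=w → retiaw; then reverse → waiter.

waiter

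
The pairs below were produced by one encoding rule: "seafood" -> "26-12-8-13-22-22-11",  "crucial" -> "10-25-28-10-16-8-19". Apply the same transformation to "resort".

25-12-26-22-25-27

s is letter #19 and maps to 26: an offset of 7. Each letter is replaced by its alphabet position (a=1..z=26) + 7.
For resort: r=18→25, e=5→12, s=19→26, o=15→22, r=18→25, t=20→27.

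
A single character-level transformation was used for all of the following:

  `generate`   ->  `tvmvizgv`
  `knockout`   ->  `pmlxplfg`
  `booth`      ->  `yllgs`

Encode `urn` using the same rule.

fim

This is the alphabet-reversal cipher (Atbash): a becomes z, b becomes y, etc.
Applying it to urn: u↔f, r↔i, n↔m.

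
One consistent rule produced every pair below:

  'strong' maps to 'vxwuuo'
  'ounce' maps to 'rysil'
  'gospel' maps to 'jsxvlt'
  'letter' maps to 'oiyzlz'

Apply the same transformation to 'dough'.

Each letter shifts forward by (position + 3), i.e. 3, 4, 5, … — the shift grows by one for each successive letter.
On dough: d+3=g, o+4=s, u+5=z, g+6=m, h+7=o.

gszmo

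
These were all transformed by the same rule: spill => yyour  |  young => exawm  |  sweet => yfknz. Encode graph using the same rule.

magyn

Shifts by position in spill: pos 0: s→y (+6), pos 1: p→y (+9), pos 2: i→o (+6), pos 3: l→u (+9) — repeating every 2. A repeating key of period 2 is used — shifts +6, +9 over and over.
For graph: g+6=m, r+9=a, a+6=g, p+9=y, h+6=n.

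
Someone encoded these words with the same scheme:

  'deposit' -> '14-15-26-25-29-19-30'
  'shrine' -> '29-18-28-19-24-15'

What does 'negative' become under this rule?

d is letter #4 and maps to 14: an offset of 10. Letters become their 1-based position plus 10 (so a→11, b→12, …).
For negative: n=14→24, e=5→15, g=7→17, a=1→11, t=20→30, i=9→19, v=22→32, e=5→15.

24-15-17-11-30-19-32-15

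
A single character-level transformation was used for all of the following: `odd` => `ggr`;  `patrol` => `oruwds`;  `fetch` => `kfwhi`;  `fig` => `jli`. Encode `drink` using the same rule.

nqlug

The output letters match the input read backwards, each shifted +3: odd reversed is ddo. Read the word backwards and shift each letter +3.
For drink: reverse → knird; then shift: k+3=n, n+3=q, i+3=l, r+3=u, d+3=g.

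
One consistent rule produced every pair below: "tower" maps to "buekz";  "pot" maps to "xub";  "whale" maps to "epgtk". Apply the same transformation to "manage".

ugvgok

The shift depends on letter class: consonant t→b is +8, but vowel o→u is +6. Vowels shift forward by 6 and consonants shift forward by 8.
On manage: m(cons)+8=u, a(vowel)+6=g, n(cons)+8=v, a(vowel)+6=g, g(cons)+8=o, e(vowel)+6=k.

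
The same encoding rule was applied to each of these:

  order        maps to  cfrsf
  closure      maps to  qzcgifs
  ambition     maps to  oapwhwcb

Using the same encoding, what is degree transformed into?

Compare letters: o→c is +14, r→f is +14, d→r is +14 — a constant shift. This is a Caesar cipher with shift 14.
On degree: d+14=r, e+14=s, g+14=u, r+14=f, e+14=s, e+14=s.

rsufss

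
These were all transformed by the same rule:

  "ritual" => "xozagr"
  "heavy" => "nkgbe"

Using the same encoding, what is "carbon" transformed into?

igxhut

Compare letters: r→x is +6, i→o is +6, t→z is +6 — a constant shift. Each letter is shifted forward by 6 in the alphabet (a Caesar shift of +6).
For carbon: c+6=i, a+6=g, r+6=x, b+6=h, o+6=u, n+6=t.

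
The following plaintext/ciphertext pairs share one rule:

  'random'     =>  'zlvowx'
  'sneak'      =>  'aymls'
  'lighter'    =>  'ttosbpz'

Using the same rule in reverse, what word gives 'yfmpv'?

Shifts by position in random: pos 0: r→z (+8), pos 1: a→l (+11), pos 2: n→v (+8), pos 3: d→o (+11) — repeating every 2. A repeating key of period 2 is used — shifts +8, +11 over and over.
Decoding yfmpv: y−8=q, f−11=u, m−8=e, p−11=e, v−8=n.

queen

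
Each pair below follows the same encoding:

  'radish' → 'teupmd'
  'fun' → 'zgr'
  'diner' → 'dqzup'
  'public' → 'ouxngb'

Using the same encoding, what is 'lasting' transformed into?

szufemx

The output letters match the input read backwards, each shifted +12: radish reversed is hsidar. The word is reversed, then every letter is shifted forward by 12.
For lasting: reverse → gnitsal; then shift: g+12=s, n+12=z, i+12=u, t+12=f, s+12=e, a+12=m, l+12=x.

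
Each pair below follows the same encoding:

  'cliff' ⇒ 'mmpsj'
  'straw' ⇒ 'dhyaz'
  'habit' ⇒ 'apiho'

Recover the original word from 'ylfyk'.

dryer

The word is reversed, then every letter is shifted forward by 7.
Reversing it on ylfyk: shift back: y−7=r, l−7=e, f−7=y, y−7=r, k−7=d → reyrd; then reverse → dryer.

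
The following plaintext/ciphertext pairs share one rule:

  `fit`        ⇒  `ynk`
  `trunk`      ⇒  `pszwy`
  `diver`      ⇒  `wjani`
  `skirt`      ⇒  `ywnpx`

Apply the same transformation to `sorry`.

Read the word backwards and shift each letter +5.
For sorry: reverse → yrros; then shift: y+5=d, r+5=w, r+5=w, o+5=t, s+5=x.

dwwtx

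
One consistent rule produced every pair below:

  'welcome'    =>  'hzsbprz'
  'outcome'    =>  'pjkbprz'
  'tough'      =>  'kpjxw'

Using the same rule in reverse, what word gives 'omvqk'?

print

w(22)→h(7) and e(4)→z(25) fit y≡25x+3 (mod 26); the inverse of 25 mod 26 is 25. This is an affine cipher: with a=0,…,z=25, each position x becomes (25x+3) mod 26.
Reversing it on omvqk: o(14)→25·(14−3)≡15=p; m(12)→25·(12−3)≡17=r; v(21)→25·(21−3)≡8=i; q(16)→25·(16−3)≡13=n; k(10)→25·(10−3)≡19=t (all mod 26).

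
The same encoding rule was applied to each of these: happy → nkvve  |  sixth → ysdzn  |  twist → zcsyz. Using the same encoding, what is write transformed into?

The shift depends on letter class: consonant h→n is +6, but vowel a→k is +10. The rule splits by letter class: vowels +10, consonants +6.
On write: w(cons)+6=c, r(cons)+6=x, i(vowel)+10=s, t(cons)+6=z, e(vowel)+10=o.

cxszo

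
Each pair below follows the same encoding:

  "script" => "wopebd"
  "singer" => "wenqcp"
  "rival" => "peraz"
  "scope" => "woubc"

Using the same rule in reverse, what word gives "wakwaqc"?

sausage

s(18)→w(22) and c(2)→o(14) fit y≡7x+0 (mod 26); the inverse of 7 mod 26 is 15. Each letter's alphabet position (a=0..z=25) is mapped through 7·x+0 mod 26 — an affine cipher.
Reversing it on wakwaqc: w(22)→15·(22−0)≡18=s; a(0)→15·(0−0)≡0=a; k(10)→15·(10−0)≡20=u; w(22)→15·(22−0)≡18=s; a(0)→15·(0−0)≡0=a; q(16)→15·(16−0)≡6=g; c(2)→15·(2−0)≡4=e (all mod 26).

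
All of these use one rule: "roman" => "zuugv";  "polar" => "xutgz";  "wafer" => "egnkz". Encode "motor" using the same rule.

Shifts by position in roman: pos 0: r→z (+8), pos 1: o→u (+6), pos 2: m→u (+8), pos 3: a→g (+6) — repeating every 2. The shifts repeat in a cycle of length 2: positions 0,1,… shift by +8, +6, then the pattern repeats.
For motor: m+8=u, o+6=u, t+8=b, o+6=u, r+8=z.

uubuz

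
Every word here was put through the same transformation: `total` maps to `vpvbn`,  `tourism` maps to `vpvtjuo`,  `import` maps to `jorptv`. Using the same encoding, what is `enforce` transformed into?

fphptef

The shift depends on letter class: consonant t→v is +2, but vowel o→p is +1. Two shifts are in play — +1 for a/e/i/o/u, +2 for every other letter.
On enforce: e(vowel)+1=f, n(cons)+2=p, f(cons)+2=h, o(vowel)+1=p, r(cons)+2=t, c(cons)+2=e, e(vowel)+1=f.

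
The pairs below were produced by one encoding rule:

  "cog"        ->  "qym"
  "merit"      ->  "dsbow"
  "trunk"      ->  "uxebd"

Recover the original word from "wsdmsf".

victim

The word is reversed, then every letter is shifted forward by 10.
Reversing it on wsdmsf: shift back: w−10=m, s−10=i, d−10=t, m−10=c, s−10=i, f−10=v → mitciv; then reverse → victim.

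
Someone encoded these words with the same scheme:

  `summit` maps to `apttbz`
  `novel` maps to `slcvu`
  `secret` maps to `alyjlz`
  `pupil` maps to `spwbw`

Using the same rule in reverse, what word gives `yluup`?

The output letters match the input read backwards, each shifted +7: summit reversed is timmus. The word is reversed, then every letter is shifted forward by 7.
Decoding yluup: shift back: y−7=r, l−7=e, u−7=n, u−7=n, p−7=i → renni; then reverse → inner.

inner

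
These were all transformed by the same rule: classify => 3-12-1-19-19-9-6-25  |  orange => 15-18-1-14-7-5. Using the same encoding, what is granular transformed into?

7-18-1-14-21-12-1-18

c is letter #3 and maps to 3: an offset of 0. Each letter is replaced by its alphabet position (a=1, b=2, …, z=26).
Applying it to granular: g=7→7, r=18→18, a=1→1, n=14→14, u=21→21, l=12→12, a=1→1, r=18→18.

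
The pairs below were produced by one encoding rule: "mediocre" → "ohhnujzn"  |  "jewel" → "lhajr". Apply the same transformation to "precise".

ruihozm

In mediocre: m→o is +2, e→h is +3, d→h is +4, i→n is +5 — the shift increases by 1 each position. The shift increases by 1 at each position, starting from +2: 2, 3, 4, ….
On precise: p+2=r, r+3=u, e+4=i, c+5=h, i+6=o, s+7=z, e+8=m.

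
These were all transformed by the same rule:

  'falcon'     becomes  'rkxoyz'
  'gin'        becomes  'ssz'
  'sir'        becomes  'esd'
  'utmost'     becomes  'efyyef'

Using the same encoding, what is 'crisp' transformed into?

odseb

The shift depends on letter class: consonant f→r is +12, but vowel a→k is +10. Vowels shift forward by 10 and consonants shift forward by 12.
Applying it to crisp: c(cons)+12=o, r(cons)+12=d, i(vowel)+10=s, s(cons)+12=e, p(cons)+12=b.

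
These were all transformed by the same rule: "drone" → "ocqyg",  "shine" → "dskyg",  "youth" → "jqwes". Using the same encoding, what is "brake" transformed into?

mccvg

The shift depends on letter class: consonant d→o is +11, but vowel o→q is +2. Two shifts are in play — +2 for a/e/i/o/u, +11 for every other letter.
Applying it to brake: b(cons)+11=m, r(cons)+11=c, a(vowel)+2=c, k(cons)+11=v, e(vowel)+2=g.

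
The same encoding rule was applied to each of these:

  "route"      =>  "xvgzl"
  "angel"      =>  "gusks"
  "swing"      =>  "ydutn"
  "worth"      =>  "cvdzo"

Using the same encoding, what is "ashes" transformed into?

gztkz

Shifts by position in route: pos 0: r→x (+6), pos 1: o→v (+7), pos 2: u→g (+12), pos 3: t→z (+6), pos 4: e→l (+7) — repeating every 3. A repeating key of period 3 is used — shifts +6, +7, +12 over and over.
For ashes: a+6=g, s+7=z, h+12=t, e+6=k, s+7=z.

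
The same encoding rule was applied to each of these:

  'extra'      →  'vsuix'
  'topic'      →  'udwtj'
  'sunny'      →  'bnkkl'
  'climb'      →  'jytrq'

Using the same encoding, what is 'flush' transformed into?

Each letter's alphabet position (a=0..z=25) is mapped through 19·x+23 mod 26 — an affine cipher.
On flush: f(5)→19·5+23≡14=o; l(11)→19·11+23≡24=y; u(20)→19·20+23≡13=n; s(18)→19·18+23≡1=b; h(7)→19·7+23≡0=a (all mod 26).

oynba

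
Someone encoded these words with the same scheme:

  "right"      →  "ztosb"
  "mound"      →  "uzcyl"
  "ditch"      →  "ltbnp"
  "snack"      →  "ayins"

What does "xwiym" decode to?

plane

Shifts by position in right: pos 0: r→z (+8), pos 1: i→t (+11), pos 2: g→o (+8), pos 3: h→s (+11) — repeating every 2. It's a Vigenère-style cipher with numeric key [8,11]: position i shifts by key[i mod 2].
Undoing it on xwiym: x−8=p, w−11=l, i−8=a, y−11=n, m−8=e.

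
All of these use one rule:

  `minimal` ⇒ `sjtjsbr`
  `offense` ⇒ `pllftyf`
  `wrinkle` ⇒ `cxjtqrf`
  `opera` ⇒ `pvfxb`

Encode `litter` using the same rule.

rjzzfx

The rule splits by letter class: vowels +1, consonants +6.
On litter: l(cons)+6=r, i(vowel)+1=j, t(cons)+6=z, t(cons)+6=z, e(vowel)+1=f, r(cons)+6=x.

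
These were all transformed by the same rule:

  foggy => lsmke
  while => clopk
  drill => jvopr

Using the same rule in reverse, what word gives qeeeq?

Shifts by position in foggy: pos 0: f→l (+6), pos 1: o→s (+4), pos 2: g→m (+6), pos 3: g→k (+4) — repeating every 2. The shifts repeat in a cycle of length 2: positions 0,1,… shift by +6, +4, then the pattern repeats.
Decoding qeeeq: q−6=k, e−4=a, e−6=y, e−4=a, q−6=k.

kayak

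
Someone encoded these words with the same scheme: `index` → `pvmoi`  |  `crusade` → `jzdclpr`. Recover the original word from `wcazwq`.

Letter i (0-indexed) is shifted by i+7, so successive shifts are 7, 8, 9, ….
Decoding wcazwq: w−7=p, c−8=u, a−9=r, z−10=p, w−11=l, q−12=e.

purple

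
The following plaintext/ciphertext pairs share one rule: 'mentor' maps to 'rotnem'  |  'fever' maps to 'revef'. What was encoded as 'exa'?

The output letters match the input read backwards: mentor reversed is rotnem. The word is simply reversed.
Reversing it on exa: then reverse → axe.

axe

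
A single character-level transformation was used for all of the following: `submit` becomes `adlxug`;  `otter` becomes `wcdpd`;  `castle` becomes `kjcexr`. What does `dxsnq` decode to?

In submit: s→a is +8, u→d is +9, b→l is +10, m→x is +11 — the shift increases by 1 each position. Letter i (0-indexed) is shifted by i+8, so successive shifts are 8, 9, 10, ….
Reversing it on dxsnq: d−8=v, x−9=o, s−10=i, n−11=c, q−12=e.

voice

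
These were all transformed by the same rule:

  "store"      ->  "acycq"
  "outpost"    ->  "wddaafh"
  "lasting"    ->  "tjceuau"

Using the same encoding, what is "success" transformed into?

admnqfg

In store: s→a is +8, t→c is +9, o→y is +10, r→c is +11 — the shift increases by 1 each position. The shift increases by 1 at each position, starting from +8: 8, 9, 10, ….
On success: s+8=a, u+9=d, c+10=m, c+11=n, e+12=q, s+13=f, s+14=g.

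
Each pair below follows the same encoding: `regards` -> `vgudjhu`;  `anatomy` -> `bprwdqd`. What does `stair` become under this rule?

The word is reversed, then every letter is shifted forward by 3.
For stair: reverse → riats; then shift: r+3=u, i+3=l, a+3=d, t+3=w, s+3=v.

uldwv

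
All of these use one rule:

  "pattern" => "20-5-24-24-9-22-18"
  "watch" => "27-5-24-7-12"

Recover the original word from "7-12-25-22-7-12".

church

Letters become their 1-based position plus 4 (so a→5, b→6, …).
Undoing it on 7-12-25-22-7-12: 7→(7−4)÷1=3=c, 12→(12−4)÷1=8=h, 25→(25−4)÷1=21=u, 22→(22−4)÷1=18=r, 7→(7−4)÷1=3=c, 12→(12−4)÷1=8=h.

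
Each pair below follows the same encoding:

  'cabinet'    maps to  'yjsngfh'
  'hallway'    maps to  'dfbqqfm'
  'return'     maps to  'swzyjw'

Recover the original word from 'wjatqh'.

clover

The output letters match the input read backwards, each shifted +5: cabinet reversed is tenibac. Two steps: reverse the string, then apply a Caesar shift of +5.
Decoding wjatqh: shift back: w−5=r, j−5=e, a−5=v, t−5=o, q−5=l, h−5=c → revolc; then reverse → clover.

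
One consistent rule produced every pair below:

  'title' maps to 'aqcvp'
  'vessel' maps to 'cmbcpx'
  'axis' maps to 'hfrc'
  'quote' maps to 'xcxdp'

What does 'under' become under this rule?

In title: t→a is +7, i→q is +8, t→c is +9, l→v is +10 — the shift increases by 1 each position. Each letter shifts forward by (position + 7), i.e. 7, 8, 9, … — the shift grows by one for each successive letter.
On under: u+7=b, n+8=v, d+9=m, e+10=o, r+11=c.

bvmoc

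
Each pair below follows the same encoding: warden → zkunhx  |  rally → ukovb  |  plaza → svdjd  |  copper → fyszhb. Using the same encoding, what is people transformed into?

Shifts by position in warden: pos 0: w→z (+3), pos 1: a→k (+10), pos 2: r→u (+3), pos 3: d→n (+10) — repeating every 2. The shifts repeat in a cycle of length 2: positions 0,1,… shift by +3, +10, then the pattern repeats.
For people: p+3=s, e+10=o, o+3=r, p+10=z, l+3=o, e+10=o.

sorzoo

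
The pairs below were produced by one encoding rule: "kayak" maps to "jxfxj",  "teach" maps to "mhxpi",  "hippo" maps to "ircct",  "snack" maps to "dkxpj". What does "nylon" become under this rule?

kfstk

k(10)→j(9) and a(0)→x(23) fit y≡9x+23 (mod 26); the inverse of 9 mod 26 is 3. This is an affine cipher: with a=0,…,z=25, each position x becomes (9x+23) mod 26.
On nylon: n(13)→9·13+23≡10=k; y(24)→9·24+23≡5=f; l(11)→9·11+23≡18=s; o(14)→9·14+23≡19=t; n(13)→9·13+23≡10=k (all mod 26).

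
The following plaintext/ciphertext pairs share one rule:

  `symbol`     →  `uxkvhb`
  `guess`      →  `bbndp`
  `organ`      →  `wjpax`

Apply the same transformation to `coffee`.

nnooxl

The output letters match the input read backwards, each shifted +9: symbol reversed is lobmys. The word is reversed, then every letter is shifted forward by 9.
Applying it to coffee: reverse → eeffoc; then shift: e+9=n, e+9=n, f+9=o, f+9=o, o+9=x, c+9=l.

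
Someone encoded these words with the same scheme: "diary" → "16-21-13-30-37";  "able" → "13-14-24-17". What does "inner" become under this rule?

The number is (letter's place in the alphabet, a=1) + 12.
On inner: i=9→21, n=14→26, n=14→26, e=5→17, r=18→30.

21-26-26-17-30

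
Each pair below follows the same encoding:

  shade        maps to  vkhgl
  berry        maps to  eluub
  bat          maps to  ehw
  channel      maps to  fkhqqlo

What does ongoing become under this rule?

Two shifts are in play — +7 for a/e/i/o/u, +3 for every other letter.
For ongoing: o(vowel)+7=v, n(cons)+3=q, g(cons)+3=j, o(vowel)+7=v, i(vowel)+7=p, n(cons)+3=q, g(cons)+3=j.

vqjvpqj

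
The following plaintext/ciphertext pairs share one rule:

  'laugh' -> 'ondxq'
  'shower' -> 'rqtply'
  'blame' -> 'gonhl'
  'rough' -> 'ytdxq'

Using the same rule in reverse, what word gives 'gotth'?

l(11)→o(14) and a(0)→n(13) fit y≡19x+13 (mod 26); the inverse of 19 mod 26 is 11. Each letter's alphabet position (a=0..z=25) is mapped through 19·x+13 mod 26 — an affine cipher.
Undoing it on gotth: g(6)→11·(6−13)≡1=b; o(14)→11·(14−13)≡11=l; t(19)→11·(19−13)≡14=o; t(19)→11·(19−13)≡14=o; h(7)→11·(7−13)≡12=m (all mod 26).

bloom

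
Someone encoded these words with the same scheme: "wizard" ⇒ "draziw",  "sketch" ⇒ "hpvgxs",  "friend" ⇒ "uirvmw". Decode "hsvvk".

sheep

Each pair mirrors across the alphabet (w↔d, i↔r, z↔a): positions sum to 25. Each letter is replaced by its mirror in the alphabet: a↔z, b↔y, c↔x, and so on (the Atbash cipher).
Decoding hsvvk: h↔s, s↔h, v↔e, v↔e, k↔p.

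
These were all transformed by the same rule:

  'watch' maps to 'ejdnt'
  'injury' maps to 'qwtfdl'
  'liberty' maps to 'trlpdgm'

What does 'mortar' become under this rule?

uxbeme

In watch: w→e is +8, a→j is +9, t→d is +10, c→n is +11 — the shift increases by 1 each position. The shift increases by 1 at each position, starting from +8: 8, 9, 10, ….
Applying it to mortar: m+8=u, o+9=x, r+10=b, t+11=e, a+12=m, r+13=e.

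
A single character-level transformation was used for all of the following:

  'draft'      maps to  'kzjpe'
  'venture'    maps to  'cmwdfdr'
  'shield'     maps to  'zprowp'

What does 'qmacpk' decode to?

jersey

In draft: d→k is +7, r→z is +8, a→j is +9, f→p is +10 — the shift increases by 1 each position. The shift increases by 1 at each position, starting from +7: 7, 8, 9, ….
Undoing it on qmacpk: q−7=j, m−8=e, a−9=r, c−10=s, p−11=e, k−12=y.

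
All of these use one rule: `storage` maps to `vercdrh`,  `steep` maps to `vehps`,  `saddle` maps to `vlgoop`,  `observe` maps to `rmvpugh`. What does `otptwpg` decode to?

Shifts by position in storage: pos 0: s→v (+3), pos 1: t→e (+11), pos 2: o→r (+3), pos 3: r→c (+11) — repeating every 2. It's a Vigenère-style cipher with numeric key [3,11]: position i shifts by key[i mod 2].
Reversing it on otptwpg: o−3=l, t−11=i, p−3=m, t−11=i, w−3=t, p−11=e, g−3=d.

limited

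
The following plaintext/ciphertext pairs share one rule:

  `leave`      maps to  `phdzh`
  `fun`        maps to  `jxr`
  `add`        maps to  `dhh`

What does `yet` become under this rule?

The shift depends on letter class: consonant l→p is +4, but vowel e→h is +3. Vowels shift forward by 3 and consonants shift forward by 4.
For yet: y(cons)+4=c, e(vowel)+3=h, t(cons)+4=x.

chx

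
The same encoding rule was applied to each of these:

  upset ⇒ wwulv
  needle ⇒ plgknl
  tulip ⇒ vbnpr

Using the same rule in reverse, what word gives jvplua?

Shifts by position in upset: pos 0: u→w (+2), pos 1: p→w (+7), pos 2: s→u (+2), pos 3: e→l (+7) — repeating every 2. The shifts repeat in a cycle of length 2: positions 0,1,… shift by +2, +7, then the pattern repeats.
Decoding jvplua: j−2=h, v−7=o, p−2=n, l−7=e, u−2=s, a−7=t.

honest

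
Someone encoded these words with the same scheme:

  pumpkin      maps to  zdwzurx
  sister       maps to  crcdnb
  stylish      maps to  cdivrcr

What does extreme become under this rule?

Two shifts are in play — +9 for a/e/i/o/u, +10 for every other letter.
For extreme: e(vowel)+9=n, x(cons)+10=h, t(cons)+10=d, r(cons)+10=b, e(vowel)+9=n, m(cons)+10=w, e(vowel)+9=n.

nhdbnwn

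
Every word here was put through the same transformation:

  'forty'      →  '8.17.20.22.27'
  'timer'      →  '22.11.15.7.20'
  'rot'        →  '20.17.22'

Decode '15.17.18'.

f is letter #6 and maps to 8: an offset of 2. The number is (letter's place in the alphabet, a=1) + 2.
Reversing it on 15.17.18: 15→(15−2)÷1=13=m, 17→(17−2)÷1=15=o, 18→(18−2)÷1=16=p.

mop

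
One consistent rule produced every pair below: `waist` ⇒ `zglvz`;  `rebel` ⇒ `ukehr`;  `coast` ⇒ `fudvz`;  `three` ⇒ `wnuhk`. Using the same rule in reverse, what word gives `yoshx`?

Shifts by position in waist: pos 0: w→z (+3), pos 1: a→g (+6), pos 2: i→l (+3), pos 3: s→v (+3), pos 4: t→z (+6) — repeating every 3. It's a Vigenère-style cipher with numeric key [3,6,3]: position i shifts by key[i mod 3].
Reversing it on yoshx: y−3=v, o−6=i, s−3=p, h−3=e, x−6=r.

viper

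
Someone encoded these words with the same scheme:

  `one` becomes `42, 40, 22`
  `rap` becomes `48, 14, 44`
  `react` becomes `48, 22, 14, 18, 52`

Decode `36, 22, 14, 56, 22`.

o(#15)→42 and n(#14)→40: differences scale by 2, so n = 2·pos + 12. Each letter becomes 2×(its alphabet position, a=1..z=26) + 12.
Reversing it on 36, 22, 14, 56, 22: 36→(36−12)÷2=12=l, 22→(22−12)÷2=5=e, 14→(14−12)÷2=1=a, 56→(56−12)÷2=22=v, 22→(22−12)÷2=5=e.

leave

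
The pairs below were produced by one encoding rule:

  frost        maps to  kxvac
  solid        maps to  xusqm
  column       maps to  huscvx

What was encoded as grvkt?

block

In frost: f→k is +5, r→x is +6, o→v is +7, s→a is +8 — the shift increases by 1 each position. Letter i (0-indexed) is shifted by i+5, so successive shifts are 5, 6, 7, ….
Undoing it on grvkt: g−5=b, r−6=l, v−7=o, k−8=c, t−9=k.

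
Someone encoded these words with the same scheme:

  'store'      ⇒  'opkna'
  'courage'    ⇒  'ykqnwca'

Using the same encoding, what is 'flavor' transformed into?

Each letter is shifted forward by 22 in the alphabet (a Caesar shift of +22).
Applying it to flavor: f+22=b, l+22=h, a+22=w, v+22=r, o+22=k, r+22=n.

bhwrkn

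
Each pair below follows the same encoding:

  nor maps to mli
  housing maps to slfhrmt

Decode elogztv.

voltage

Each letter is replaced by its mirror in the alphabet: a↔z, b↔y, c↔x, and so on (the Atbash cipher).
Decoding elogztv: e↔v, l↔o, o↔l, g↔t, z↔a, t↔g, v↔e.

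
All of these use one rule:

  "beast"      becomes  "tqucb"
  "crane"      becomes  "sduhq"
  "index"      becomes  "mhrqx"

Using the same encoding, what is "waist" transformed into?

yumcb

b(1)→t(19) and e(4)→q(16) fit y≡25x+20 (mod 26); the inverse of 25 mod 26 is 25. This is an affine cipher: with a=0,…,z=25, each position x becomes (25x+20) mod 26.
For waist: w(22)→25·22+20≡24=y; a(0)→25·0+20≡20=u; i(8)→25·8+20≡12=m; s(18)→25·18+20≡2=c; t(19)→25·19+20≡1=b (all mod 26).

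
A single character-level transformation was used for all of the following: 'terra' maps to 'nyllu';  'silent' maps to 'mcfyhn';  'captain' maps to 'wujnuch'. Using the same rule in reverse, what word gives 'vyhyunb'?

Compare letters: t→n is +20, e→y is +20, r→l is +20 — a constant shift. Each letter is shifted forward by 20 in the alphabet (a Caesar shift of +20).
Undoing it on vyhyunb: v−20=b, y−20=e, h−20=n, y−20=e, u−20=a, n−20=t, b−20=h.

beneath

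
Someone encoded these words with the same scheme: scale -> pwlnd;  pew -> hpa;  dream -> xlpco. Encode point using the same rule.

The output letters match the input read backwards, each shifted +11: scale reversed is elacs. The word is reversed, then every letter is shifted forward by 11.
For point: reverse → tniop; then shift: t+11=e, n+11=y, i+11=t, o+11=z, p+11=a.

eytza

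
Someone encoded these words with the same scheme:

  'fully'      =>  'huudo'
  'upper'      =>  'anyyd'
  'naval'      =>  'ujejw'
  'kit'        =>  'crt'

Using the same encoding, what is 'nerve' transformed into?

neanw

The output letters match the input read backwards, each shifted +9: fully reversed is ylluf. The word is reversed, then every letter is shifted forward by 9.
On nerve: reverse → evren; then shift: e+9=n, v+9=e, r+9=a, e+9=n, n+9=w.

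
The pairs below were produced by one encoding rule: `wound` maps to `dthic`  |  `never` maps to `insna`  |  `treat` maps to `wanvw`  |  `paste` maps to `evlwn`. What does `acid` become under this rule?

w(22)→d(3) and o(14)→t(19) fit y≡11x+21 (mod 26); the inverse of 11 mod 26 is 19. This is an affine cipher: with a=0,…,z=25, each position x becomes (11x+21) mod 26.
For acid: a(0)→11·0+21≡21=v; c(2)→11·2+21≡17=r; i(8)→11·8+21≡5=f; d(3)→11·3+21≡2=c (all mod 26).

vrfc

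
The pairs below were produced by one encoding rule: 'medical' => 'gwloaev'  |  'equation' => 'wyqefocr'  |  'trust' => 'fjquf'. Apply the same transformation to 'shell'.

udwvv

m(12)→g(6) and e(4)→w(22) fit y≡11x+4 (mod 26); the inverse of 11 mod 26 is 19. This is an affine cipher: with a=0,…,z=25, each position x becomes (11x+4) mod 26.
Applying it to shell: s(18)→11·18+4≡20=u; h(7)→11·7+4≡3=d; e(4)→11·4+4≡22=w; l(11)→11·11+4≡21=v; l(11)→11·11+4≡21=v (all mod 26).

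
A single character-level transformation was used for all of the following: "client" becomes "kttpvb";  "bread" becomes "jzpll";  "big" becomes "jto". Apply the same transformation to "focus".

Two shifts are in play — +11 for a/e/i/o/u, +8 for every other letter.
Applying it to focus: f(cons)+8=n, o(vowel)+11=z, c(cons)+8=k, u(vowel)+11=f, s(cons)+8=a.

nzkfa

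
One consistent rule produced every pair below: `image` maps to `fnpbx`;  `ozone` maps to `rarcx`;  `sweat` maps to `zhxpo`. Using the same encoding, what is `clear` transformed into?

tyxpk

Each letter's alphabet position (a=0..z=25) is mapped through 15·x+15 mod 26 — an affine cipher.
For clear: c(2)→15·2+15≡19=t; l(11)→15·11+15≡24=y; e(4)→15·4+15≡23=x; a(0)→15·0+15≡15=p; r(17)→15·17+15≡10=k (all mod 26).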